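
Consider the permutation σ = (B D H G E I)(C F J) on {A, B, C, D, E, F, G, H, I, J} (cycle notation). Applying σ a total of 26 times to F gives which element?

F lies in the 3-cycle (C F J).
Powers repeat with period 3 on this cycle, and 26 mod 3 = 2, so σ^26(F) = σ^2(F).
Stepping 2 places around the cycle: F → J → C.

C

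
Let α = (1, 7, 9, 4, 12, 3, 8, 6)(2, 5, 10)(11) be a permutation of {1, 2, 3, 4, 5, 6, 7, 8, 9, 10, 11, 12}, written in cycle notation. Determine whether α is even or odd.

The cycle lengths are 8, 3, 1.
A cycle is odd iff its length is even; α has 1 even-length cycle, so sgn(α) = (−1)^1 and α is odd.

odd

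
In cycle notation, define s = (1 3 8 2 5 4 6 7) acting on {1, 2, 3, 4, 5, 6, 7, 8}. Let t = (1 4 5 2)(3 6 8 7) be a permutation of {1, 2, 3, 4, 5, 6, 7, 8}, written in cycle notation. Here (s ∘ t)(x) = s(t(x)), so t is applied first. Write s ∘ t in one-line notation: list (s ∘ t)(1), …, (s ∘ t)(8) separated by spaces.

6 3 7 4 5 2 8 1

For each element, apply t then s: 1 → 4 → 6; 2 → 1 → 3; 3 → 6 → 7; 4 → 5 → 4; 5 → 2 → 5; 6 → 8 → 2; 7 → 3 → 8; 8 → 7 → 1.
So s ∘ t in one-line form is 6 3 7 4 5 2 8 1.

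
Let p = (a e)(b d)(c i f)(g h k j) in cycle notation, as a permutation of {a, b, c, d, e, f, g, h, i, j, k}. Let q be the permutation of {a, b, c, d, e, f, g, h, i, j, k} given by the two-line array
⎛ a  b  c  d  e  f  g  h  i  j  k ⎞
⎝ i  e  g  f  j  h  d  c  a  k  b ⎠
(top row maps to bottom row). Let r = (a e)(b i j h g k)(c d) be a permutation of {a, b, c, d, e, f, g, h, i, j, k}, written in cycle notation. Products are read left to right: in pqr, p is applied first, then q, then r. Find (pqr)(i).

g

(pqr)(i) = r(q(p(i))). p(i) = f, then q(f) = h, then r(h) = g, so the result is g.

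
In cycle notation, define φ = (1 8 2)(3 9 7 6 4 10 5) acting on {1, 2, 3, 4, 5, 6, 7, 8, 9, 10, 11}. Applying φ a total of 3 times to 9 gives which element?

4

9 lies in the 7-cycle (3 9 7 6 4 10 5).
Stepping 3 places around the cycle: 9 → 7 → 6 → 4.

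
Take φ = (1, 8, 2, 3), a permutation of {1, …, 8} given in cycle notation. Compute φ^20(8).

8 lies in the 4-cycle (1, 8, 2, 3).
On a 4-cycle, φ^4 is the identity, so φ^20 = φ^0 there (20 ≡ 0 mod 4).
So φ^20(8) = 8.

8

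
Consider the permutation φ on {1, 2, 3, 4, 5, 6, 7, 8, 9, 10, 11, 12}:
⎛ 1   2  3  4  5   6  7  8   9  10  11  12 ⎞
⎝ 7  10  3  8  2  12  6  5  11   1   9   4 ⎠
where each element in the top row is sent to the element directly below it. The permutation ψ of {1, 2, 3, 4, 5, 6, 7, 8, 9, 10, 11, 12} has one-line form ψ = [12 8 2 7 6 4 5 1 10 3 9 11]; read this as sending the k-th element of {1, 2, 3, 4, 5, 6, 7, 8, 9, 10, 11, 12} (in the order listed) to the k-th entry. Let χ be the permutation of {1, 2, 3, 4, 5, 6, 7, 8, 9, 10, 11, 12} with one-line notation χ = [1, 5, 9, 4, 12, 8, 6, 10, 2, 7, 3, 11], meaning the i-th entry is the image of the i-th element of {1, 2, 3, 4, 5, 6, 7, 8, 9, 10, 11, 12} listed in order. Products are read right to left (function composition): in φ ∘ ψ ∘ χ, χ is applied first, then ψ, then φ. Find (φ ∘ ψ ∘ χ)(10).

2

(φ ∘ ψ ∘ χ)(10) = φ(ψ(χ(10))). χ(10) = 7, then ψ(7) = 5, then φ(5) = 2, so the result is 2.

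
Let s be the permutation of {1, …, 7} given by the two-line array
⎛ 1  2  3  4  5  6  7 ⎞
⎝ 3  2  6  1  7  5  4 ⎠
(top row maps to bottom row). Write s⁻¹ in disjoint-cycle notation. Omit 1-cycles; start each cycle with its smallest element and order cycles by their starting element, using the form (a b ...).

First write s in disjoint cycles: (1 3 6 5 7 4).
Reversing each cycle (and rotating so the smallest element leads) gives s⁻¹ = (1 4 7 5 6 3).

(1 4 7 5 6 3)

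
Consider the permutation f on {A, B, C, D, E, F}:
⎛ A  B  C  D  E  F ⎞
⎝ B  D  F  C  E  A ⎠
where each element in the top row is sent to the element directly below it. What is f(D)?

C

The entry below D in the array is C, so f(D) = C.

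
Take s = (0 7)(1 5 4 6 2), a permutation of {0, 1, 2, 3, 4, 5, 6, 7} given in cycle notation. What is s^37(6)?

1

6 lies in the 5-cycle (1 5 4 6 2).
Since the cycle has length 5, s^37 acts on it the same as s^2 (37 mod 5 = 2).
Advancing 2 steps from 6: 6 → 2 → 1.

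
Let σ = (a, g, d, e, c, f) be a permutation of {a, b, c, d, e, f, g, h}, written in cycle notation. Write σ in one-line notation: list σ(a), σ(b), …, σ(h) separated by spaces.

g b f e c a d h

Reading each image from the cycles: a→g, b→b, c→f, d→e, e→c, f→a, g→d, h→h.
Listing these in domain order gives g b f e c a d h.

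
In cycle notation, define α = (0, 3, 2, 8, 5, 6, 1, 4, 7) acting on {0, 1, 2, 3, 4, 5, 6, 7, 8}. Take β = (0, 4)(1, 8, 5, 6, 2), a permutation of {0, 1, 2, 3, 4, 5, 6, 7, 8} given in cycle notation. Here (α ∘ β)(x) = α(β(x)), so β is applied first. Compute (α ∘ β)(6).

8

First apply β: β(6) = 2, then α(2) = 8. Thus (α ∘ β)(6) = 8.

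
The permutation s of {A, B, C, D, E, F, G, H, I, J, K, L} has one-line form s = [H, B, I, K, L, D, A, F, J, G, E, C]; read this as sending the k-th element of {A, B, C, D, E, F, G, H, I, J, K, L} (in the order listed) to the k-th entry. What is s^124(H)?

Tracing H → F → … returns to H after 11 steps, so H lies in an 11-cycle (A, H, F, D, K, E, L, C, I, J, G).
Since the cycle has length 11, s^124 acts on it the same as s^3 (124 mod 11 = 3).
Advancing 3 steps from H: H → F → D → K.

K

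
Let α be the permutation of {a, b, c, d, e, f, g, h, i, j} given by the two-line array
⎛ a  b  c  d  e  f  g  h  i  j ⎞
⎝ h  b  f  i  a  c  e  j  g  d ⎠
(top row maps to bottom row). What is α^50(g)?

Tracing g → e → … returns to g after 7 steps, so g lies in a 7-cycle (a, h, j, d, i, g, e).
Powers repeat with period 7 on this cycle, and 50 mod 7 = 1, so α^50(g) = α^1(g).
Stepping 1 place around the cycle: g → e.

e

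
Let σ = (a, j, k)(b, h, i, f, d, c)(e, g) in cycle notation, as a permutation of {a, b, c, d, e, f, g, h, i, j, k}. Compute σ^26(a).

k

a lies in the 3-cycle (a, j, k).
On a 3-cycle, σ^3 is the identity, so σ^26 = σ^2 there (26 ≡ 2 mod 3).
Stepping 2 places around the cycle: a → j → k.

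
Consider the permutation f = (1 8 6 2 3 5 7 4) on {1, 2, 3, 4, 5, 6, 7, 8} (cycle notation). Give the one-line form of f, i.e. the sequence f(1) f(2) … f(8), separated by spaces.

8 3 5 1 7 2 4 6

Each element maps to the next entry in its cycle (wrapping to the front): 1↦8, 2↦3, 3↦5, 4↦1, 5↦7, 6↦2, 7↦4, 8↦6.
Listing these in domain order gives 8 3 5 1 7 2 4 6.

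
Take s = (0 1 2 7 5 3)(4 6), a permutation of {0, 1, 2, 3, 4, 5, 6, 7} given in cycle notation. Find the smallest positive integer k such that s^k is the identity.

6

The disjoint cycles have lengths 6, 2.
The order is lcm(6, 2) = 6.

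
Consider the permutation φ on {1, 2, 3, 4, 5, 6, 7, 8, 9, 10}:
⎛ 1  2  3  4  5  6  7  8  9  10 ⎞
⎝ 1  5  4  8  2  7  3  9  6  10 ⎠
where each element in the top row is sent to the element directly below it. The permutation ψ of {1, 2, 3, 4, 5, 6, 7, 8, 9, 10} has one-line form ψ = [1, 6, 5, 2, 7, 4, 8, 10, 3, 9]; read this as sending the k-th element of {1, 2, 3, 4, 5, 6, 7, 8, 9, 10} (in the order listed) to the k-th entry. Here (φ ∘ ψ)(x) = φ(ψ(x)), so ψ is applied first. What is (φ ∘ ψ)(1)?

1

(φ ∘ ψ)(1) = φ(ψ(1)). ψ(1) = 1, then φ(1) = 1. So (φ ∘ ψ)(1) = 1.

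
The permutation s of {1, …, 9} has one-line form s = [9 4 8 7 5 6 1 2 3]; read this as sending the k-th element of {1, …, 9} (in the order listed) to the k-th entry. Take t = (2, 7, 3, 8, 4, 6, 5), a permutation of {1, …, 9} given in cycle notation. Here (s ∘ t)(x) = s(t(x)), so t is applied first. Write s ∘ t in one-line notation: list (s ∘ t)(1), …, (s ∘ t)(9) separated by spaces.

(s ∘ t)(x) = s(t(x)). Computing each image: s(t(1)) = s(1) = 9, s(t(2)) = s(7) = 1, s(t(3)) = s(8) = 2, s(t(4)) = s(6) = 6, s(t(5)) = s(2) = 4, s(t(6)) = s(5) = 5, s(t(7)) = s(3) = 8, s(t(8)) = s(4) = 7, s(t(9)) = s(9) = 3.
Hence s ∘ t = [9 1 2 6 4 5 8 7 3].

9 1 2 6 4 5 8 7 3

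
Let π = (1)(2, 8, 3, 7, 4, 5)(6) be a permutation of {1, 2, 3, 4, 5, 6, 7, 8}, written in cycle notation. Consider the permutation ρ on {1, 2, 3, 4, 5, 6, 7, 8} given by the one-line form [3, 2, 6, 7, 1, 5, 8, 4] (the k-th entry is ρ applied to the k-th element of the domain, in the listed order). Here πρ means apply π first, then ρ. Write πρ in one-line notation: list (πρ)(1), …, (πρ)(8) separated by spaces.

3 4 8 1 2 5 7 6

For each element, apply π then ρ: 1 → 1 → 3; 2 → 8 → 4; 3 → 7 → 8; 4 → 5 → 1; 5 → 2 → 2; 6 → 6 → 5; 7 → 4 → 7; 8 → 3 → 6.
So πρ in one-line form is 3 4 8 1 2 5 7 6.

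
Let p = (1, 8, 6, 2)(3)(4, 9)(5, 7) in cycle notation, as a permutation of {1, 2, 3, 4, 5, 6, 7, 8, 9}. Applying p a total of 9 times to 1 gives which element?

1 lies in the 4-cycle (1, 8, 6, 2).
On a 4-cycle, p^4 is the identity, so p^9 = p^1 there (9 ≡ 1 mod 4).
Stepping 1 place around the cycle: 1 → 8.

8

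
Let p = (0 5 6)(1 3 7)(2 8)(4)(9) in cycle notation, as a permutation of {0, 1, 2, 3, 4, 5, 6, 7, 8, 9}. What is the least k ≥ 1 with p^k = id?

6

The disjoint cycles have lengths 3, 3, 2, 1, 1.
The order is lcm(3, 3, 2) = 6.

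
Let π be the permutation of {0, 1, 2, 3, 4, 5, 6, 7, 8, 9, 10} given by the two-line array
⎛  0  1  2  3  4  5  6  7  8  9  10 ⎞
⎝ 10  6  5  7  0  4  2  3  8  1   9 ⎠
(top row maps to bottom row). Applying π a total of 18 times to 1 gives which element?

2

Tracing 1 → 6 → … returns to 1 after 8 steps, so 1 lies in an 8-cycle (0 10 9 1 6 2 5 4).
Powers repeat with period 8 on this cycle, and 18 mod 8 = 2, so π^18(1) = π^2(1).
Stepping 2 places around the cycle: 1 → 6 → 2.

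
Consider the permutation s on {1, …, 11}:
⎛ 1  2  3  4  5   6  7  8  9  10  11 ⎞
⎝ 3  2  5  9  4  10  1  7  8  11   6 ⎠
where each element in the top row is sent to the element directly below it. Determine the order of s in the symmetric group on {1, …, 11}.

21

The disjoint-cycle form of s has cycle lengths 7, 3, 1.
Since disjoint cycles commute, ord(s) = lcm(7, 3) = 21.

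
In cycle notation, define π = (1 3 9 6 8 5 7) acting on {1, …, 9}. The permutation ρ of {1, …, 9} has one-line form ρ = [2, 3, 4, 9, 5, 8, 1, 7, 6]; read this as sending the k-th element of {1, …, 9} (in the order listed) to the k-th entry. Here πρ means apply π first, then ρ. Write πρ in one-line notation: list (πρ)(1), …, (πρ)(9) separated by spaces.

4 3 6 9 1 7 2 5 8

For each element, apply π then ρ: 1 → 3 → 4; 2 → 2 → 3; 3 → 9 → 6; 4 → 4 → 9; 5 → 7 → 1; 6 → 8 → 7; 7 → 1 → 2; 8 → 5 → 5; 9 → 6 → 8.
So πρ in one-line form is 4 3 6 9 1 7 2 5 8.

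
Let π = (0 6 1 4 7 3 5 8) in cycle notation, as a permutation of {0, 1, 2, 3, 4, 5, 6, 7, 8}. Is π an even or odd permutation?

odd

The cycle lengths are 8, 1.
A cycle is odd iff its length is even; π has 1 even-length cycle, so sgn(π) = (−1)^1 and π is odd.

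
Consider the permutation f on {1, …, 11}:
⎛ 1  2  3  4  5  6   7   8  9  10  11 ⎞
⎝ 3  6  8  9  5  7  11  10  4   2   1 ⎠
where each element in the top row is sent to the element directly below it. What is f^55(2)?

Tracing 2 → 6 → … returns to 2 after 8 steps, so 2 lies in an 8-cycle (1, 3, 8, 10, 2, 6, 7, 11).
Since the cycle has length 8, f^55 acts on it the same as f^7 (55 mod 8 = 7).
Stepping 7 places around the cycle: 2 → 6 → 7 → 11 → 1 → 3 → 8 → 10.

10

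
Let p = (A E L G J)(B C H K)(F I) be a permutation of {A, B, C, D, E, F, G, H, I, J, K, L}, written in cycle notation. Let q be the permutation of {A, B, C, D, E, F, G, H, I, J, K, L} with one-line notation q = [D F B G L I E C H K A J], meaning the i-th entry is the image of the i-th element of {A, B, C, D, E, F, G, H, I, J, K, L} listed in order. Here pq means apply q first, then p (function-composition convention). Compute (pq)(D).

(pq)(D) = p(q(D)). q(D) = G, then p(G) = J. So (pq)(D) = J.

J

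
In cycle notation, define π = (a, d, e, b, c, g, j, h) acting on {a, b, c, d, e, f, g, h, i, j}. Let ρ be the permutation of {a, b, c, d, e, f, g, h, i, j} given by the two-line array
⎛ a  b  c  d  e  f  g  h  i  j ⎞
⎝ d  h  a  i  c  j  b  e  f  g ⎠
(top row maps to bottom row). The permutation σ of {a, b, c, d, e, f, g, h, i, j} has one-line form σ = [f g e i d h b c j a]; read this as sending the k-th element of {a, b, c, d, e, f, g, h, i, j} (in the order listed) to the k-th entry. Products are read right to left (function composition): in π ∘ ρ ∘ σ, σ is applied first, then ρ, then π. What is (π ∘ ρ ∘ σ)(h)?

(π ∘ ρ ∘ σ)(h) = π(ρ(σ(h))). σ(h) = c, then ρ(c) = a, then π(a) = d, so the result is d.

d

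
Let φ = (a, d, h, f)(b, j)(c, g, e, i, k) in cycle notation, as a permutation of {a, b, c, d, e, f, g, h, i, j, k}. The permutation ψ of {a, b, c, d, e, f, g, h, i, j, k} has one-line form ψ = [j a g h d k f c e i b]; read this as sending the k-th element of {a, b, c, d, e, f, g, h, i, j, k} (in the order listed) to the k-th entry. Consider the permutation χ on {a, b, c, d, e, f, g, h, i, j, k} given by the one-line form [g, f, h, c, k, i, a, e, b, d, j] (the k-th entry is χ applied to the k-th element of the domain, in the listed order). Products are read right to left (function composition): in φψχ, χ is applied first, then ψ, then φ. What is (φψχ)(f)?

(φψχ)(f) = φ(ψ(χ(f))). χ(f) = i, then ψ(i) = e, then φ(e) = i, so the result is i.

i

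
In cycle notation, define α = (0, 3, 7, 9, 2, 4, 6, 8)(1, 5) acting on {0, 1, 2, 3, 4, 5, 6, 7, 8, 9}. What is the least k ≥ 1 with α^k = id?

The disjoint cycles have lengths 8, 2.
The order of α is the least common multiple of its cycle lengths: lcm(8, 2) = 8.

8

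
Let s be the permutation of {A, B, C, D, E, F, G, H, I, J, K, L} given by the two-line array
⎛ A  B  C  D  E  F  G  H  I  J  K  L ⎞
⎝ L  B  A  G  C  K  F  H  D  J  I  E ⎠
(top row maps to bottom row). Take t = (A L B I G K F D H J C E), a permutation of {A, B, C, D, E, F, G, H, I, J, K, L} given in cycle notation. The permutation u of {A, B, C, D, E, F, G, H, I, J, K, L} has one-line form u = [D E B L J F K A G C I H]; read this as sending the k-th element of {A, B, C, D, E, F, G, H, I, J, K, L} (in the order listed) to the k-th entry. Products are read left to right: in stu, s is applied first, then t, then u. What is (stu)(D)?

I

Chase D: s(D) = G; t(G) = K; u(K) = I. Hence (stu)(D) = I.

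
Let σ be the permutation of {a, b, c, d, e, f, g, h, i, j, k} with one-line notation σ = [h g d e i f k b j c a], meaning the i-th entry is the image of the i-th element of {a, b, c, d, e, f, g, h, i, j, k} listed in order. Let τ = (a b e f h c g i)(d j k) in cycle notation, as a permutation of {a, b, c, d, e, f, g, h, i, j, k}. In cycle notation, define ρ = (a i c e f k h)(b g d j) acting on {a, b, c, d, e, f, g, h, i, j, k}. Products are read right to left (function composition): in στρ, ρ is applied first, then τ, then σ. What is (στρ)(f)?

(στρ)(f) = σ(τ(ρ(f))). ρ(f) = k, then τ(k) = d, then σ(d) = e, so the result is e.

e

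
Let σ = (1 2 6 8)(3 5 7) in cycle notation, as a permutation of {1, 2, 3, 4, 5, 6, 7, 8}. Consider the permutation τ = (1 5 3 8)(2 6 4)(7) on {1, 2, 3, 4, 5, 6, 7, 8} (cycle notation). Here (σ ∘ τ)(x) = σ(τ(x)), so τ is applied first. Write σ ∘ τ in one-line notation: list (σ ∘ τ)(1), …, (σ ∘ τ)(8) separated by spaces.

(σ ∘ τ)(x) = σ(τ(x)). Computing each image: σ(τ(1)) = σ(5) = 7, σ(τ(2)) = σ(6) = 8, σ(τ(3)) = σ(8) = 1, σ(τ(4)) = σ(2) = 6, σ(τ(5)) = σ(3) = 5, σ(τ(6)) = σ(4) = 4, σ(τ(7)) = σ(7) = 3, σ(τ(8)) = σ(1) = 2.
Hence σ ∘ τ = [7 8 1 6 5 4 3 2].

7 8 1 6 5 4 3 2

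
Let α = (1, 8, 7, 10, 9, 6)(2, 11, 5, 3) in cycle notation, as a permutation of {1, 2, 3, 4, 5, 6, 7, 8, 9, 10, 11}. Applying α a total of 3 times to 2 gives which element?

3

2 lies in the 4-cycle (2, 11, 5, 3).
Stepping 3 places around the cycle: 2 → 11 → 5 → 3.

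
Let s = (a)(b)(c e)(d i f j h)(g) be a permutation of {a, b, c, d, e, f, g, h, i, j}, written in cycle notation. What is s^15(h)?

h lies in the 5-cycle (d i f j h).
Since the cycle has length 5, s^15 acts on it the same as s^0 (15 mod 5 = 0).
So s^15(h) = h.

h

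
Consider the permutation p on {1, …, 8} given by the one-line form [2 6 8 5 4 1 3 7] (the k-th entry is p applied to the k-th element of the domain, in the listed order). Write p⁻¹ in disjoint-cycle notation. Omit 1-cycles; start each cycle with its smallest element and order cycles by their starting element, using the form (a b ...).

(1 6 2)(3 7 8)(4 5)

First write p in disjoint cycles: (1 2 6)(3 8 7)(4 5).
Reversing each cycle (and rotating so the smallest element leads) gives p⁻¹ = (1 6 2)(3 7 8)(4 5).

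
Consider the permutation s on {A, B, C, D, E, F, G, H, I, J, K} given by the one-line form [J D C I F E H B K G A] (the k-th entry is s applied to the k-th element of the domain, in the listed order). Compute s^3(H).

I

Tracing H → B → … returns to H after 8 steps, so H lies in an 8-cycle (A J G H B D I K).
Stepping 3 places around the cycle: H → B → D → I.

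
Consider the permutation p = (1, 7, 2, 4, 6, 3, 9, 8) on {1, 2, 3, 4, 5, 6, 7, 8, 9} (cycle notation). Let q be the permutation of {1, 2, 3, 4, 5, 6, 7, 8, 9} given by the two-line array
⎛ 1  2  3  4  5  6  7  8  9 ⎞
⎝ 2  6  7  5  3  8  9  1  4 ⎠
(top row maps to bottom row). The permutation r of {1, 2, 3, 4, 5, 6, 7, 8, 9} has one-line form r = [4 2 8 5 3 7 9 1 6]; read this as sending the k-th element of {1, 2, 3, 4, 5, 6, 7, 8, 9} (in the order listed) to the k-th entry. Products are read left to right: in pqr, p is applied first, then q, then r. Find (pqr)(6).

9

Apply the permutations in order: p(6) = 3, then q(3) = 7, then r(7) = 9. So (pqr)(6) = 9.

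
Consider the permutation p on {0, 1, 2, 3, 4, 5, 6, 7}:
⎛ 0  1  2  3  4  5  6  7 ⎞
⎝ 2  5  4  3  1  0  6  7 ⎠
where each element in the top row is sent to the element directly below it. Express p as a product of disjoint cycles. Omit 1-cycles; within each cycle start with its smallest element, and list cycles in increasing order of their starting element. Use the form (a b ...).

(0 2 4 1 5)

Iterating p from 0 gives 0 → 2 → 4 → 1 → 5 → 0; that is the 5-cycle (0 2 4 1 5).
Repeating from the next unused element and collecting all non-trivial cycles gives (0 2 4 1 5).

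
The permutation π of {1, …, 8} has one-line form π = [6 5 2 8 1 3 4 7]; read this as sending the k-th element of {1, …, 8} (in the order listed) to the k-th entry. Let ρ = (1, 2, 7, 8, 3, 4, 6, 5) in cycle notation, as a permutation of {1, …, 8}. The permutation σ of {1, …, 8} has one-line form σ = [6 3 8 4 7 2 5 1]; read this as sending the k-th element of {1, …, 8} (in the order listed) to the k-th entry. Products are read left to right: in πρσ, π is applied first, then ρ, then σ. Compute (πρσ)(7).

Apply the permutations in order: π(7) = 4, then ρ(4) = 6, then σ(6) = 2. So (πρσ)(7) = 2.

2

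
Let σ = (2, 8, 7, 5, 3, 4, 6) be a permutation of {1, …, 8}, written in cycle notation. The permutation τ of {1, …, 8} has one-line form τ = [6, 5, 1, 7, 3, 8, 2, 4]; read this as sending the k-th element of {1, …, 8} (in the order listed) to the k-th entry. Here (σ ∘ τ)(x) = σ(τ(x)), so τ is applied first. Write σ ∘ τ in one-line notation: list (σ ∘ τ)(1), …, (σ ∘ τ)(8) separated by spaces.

(σ ∘ τ)(x) = σ(τ(x)). Computing each image: σ(τ(1)) = σ(6) = 2, σ(τ(2)) = σ(5) = 3, σ(τ(3)) = σ(1) = 1, σ(τ(4)) = σ(7) = 5, σ(τ(5)) = σ(3) = 4, σ(τ(6)) = σ(8) = 7, σ(τ(7)) = σ(2) = 8, σ(τ(8)) = σ(4) = 6.
Hence σ ∘ τ = [2 3 1 5 4 7 8 6].

2 3 1 5 4 7 8 6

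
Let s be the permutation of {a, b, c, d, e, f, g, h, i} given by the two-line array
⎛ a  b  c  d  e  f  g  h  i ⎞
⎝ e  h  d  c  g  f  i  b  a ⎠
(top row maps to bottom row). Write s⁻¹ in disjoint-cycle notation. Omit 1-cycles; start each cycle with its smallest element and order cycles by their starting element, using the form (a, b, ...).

(a, i, g, e)(b, h)(c, d)

The cycle decomposition of s is (a, e, g, i)(b, h)(c, d).
The inverse reverses every cycle; in canonical form, s⁻¹ = (a, i, g, e)(b, h)(c, d).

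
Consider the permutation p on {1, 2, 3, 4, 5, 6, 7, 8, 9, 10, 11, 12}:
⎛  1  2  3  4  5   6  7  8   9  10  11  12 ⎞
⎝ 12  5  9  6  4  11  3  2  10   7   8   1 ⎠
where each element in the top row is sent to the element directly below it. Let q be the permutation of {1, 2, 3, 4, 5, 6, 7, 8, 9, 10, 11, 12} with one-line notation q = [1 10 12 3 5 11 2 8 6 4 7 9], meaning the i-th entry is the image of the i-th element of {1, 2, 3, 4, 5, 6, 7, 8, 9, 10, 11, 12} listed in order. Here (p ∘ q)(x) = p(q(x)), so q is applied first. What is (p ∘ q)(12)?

(p ∘ q)(12) = p(q(12)). q(12) = 9, then p(9) = 10. So (p ∘ q)(12) = 10.

10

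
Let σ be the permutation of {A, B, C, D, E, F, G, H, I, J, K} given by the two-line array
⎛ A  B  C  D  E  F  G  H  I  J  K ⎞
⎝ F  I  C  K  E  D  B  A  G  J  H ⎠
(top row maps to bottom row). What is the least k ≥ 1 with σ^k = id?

Writing σ as disjoint cycles, the cycle lengths are 5, 3, 1, 1, 1.
The order of σ is the least common multiple of its cycle lengths: lcm(5, 3) = 15.

15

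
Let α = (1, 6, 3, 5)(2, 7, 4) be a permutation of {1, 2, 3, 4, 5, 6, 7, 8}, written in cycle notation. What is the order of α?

12

The cycle type of α is (4, 3, 1).
The order is lcm(4, 3) = 12.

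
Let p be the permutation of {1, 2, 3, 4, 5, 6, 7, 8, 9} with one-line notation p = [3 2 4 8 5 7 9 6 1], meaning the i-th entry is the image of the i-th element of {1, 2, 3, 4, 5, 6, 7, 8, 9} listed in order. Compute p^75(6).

4

Tracing 6 → 7 → … returns to 6 after 7 steps, so 6 lies in a 7-cycle (1 3 4 8 6 7 9).
Since the cycle has length 7, p^75 acts on it the same as p^5 (75 mod 7 = 5).
Advancing 5 steps from 6: 6 → 7 → 9 → 1 → 3 → 4.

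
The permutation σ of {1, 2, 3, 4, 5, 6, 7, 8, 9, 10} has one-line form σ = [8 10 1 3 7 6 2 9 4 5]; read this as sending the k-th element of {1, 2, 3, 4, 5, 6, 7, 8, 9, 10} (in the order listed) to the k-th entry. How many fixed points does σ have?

1

The fixed points (elements with σ(x) = x) are {6}, so there is 1.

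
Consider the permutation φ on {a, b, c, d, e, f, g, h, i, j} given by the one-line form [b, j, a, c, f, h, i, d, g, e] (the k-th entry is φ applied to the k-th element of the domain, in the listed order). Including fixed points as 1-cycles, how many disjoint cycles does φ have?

2

The cycle decomposition is (a b j e f h d c)(g i), which has 2 cycles (counting 1-cycles).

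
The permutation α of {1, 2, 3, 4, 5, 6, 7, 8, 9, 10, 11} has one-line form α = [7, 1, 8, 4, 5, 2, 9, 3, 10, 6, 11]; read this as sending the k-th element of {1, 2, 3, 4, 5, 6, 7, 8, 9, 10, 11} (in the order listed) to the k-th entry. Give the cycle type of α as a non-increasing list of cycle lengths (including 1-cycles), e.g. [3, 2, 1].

The disjoint cycles are (1, 7, 9, 10, 6, 2)(3, 8)(4)(5)(11), with lengths 6, 2, 1, 1, 1 in non-increasing order.

[6, 2, 1, 1, 1]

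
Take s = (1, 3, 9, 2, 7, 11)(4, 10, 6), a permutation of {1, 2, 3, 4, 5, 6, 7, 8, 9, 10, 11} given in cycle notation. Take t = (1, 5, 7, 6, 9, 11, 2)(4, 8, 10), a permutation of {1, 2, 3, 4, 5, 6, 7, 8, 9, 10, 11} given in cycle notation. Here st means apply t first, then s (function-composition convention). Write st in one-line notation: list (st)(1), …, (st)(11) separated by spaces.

5 3 9 8 11 2 4 6 1 10 7

Chase each element through t then s: 1 → 5 → 5; 2 → 1 → 3; 3 → 3 → 9; 4 → 8 → 8; 5 → 7 → 11; 6 → 9 → 2; 7 → 6 → 4; 8 → 10 → 6; 9 → 11 → 1; 10 → 4 → 10; 11 → 2 → 7.
So st in one-line form is 5 3 9 8 11 2 4 6 1 10 7.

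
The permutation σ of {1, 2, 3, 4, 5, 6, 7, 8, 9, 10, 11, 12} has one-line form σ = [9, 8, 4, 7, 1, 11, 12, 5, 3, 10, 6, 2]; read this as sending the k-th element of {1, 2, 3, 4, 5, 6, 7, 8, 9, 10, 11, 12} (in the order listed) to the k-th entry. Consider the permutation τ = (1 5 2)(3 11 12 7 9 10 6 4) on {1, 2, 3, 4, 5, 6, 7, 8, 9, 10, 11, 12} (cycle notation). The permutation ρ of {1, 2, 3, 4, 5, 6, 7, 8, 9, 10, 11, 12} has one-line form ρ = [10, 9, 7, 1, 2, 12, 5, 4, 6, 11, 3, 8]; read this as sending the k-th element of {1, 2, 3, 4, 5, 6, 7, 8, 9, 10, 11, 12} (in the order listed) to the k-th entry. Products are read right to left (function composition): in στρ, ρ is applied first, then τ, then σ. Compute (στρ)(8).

4

(στρ)(8) = σ(τ(ρ(8))). ρ(8) = 4, then τ(4) = 3, then σ(3) = 4, so the result is 4.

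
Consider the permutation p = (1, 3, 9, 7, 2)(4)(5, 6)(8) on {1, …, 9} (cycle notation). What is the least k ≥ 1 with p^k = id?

10

The cycle type of p is (5, 2, 1, 1).
The order is lcm(5, 2) = 10.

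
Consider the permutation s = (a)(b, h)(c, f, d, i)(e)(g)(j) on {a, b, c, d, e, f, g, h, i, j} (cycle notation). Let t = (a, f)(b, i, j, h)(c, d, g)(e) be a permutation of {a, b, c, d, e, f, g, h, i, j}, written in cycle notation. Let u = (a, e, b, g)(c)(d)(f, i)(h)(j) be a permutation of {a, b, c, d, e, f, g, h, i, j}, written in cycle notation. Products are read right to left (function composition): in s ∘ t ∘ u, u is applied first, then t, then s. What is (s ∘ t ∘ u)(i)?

Chase i: u(i) = f; t(f) = a; s(a) = a. Hence (s ∘ t ∘ u)(i) = a.

a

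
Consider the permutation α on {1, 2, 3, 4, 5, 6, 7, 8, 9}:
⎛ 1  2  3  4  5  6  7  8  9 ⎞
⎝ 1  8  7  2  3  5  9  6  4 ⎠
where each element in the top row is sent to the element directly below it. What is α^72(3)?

Tracing 3 → 7 → … returns to 3 after 8 steps, so 3 lies in an 8-cycle (2 8 6 5 3 7 9 4).
On an 8-cycle, α^8 is the identity, so α^72 = α^0 there (72 ≡ 0 mod 8).
So α^72(3) = 3.

3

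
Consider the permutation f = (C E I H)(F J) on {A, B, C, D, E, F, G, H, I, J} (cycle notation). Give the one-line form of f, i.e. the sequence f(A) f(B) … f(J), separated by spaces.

Image by image: A↦A, B↦B, C↦E, D↦D, E↦I, F↦J, G↦G, H↦C, I↦H, J↦F.
So the one-line form is A B E D I J G C H F.

A B E D I J G C H F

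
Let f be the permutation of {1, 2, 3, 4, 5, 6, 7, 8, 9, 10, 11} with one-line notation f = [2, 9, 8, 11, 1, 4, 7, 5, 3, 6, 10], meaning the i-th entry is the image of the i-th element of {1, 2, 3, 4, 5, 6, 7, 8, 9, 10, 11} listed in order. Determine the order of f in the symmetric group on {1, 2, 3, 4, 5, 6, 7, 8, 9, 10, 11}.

12

Decomposing into disjoint cycles gives cycle lengths 6, 4, 1.
Since disjoint cycles commute, ord(f) = lcm(6, 4) = 12.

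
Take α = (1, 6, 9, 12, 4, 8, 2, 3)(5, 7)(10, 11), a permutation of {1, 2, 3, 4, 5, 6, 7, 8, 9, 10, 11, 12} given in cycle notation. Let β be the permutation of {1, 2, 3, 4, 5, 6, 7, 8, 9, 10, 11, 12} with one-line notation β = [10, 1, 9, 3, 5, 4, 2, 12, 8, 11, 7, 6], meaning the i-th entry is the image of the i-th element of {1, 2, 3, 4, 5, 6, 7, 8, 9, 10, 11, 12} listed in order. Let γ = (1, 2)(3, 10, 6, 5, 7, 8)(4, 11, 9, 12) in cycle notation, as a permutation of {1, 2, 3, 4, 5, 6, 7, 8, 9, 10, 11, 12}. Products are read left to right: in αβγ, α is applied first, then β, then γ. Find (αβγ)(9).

5

(αβγ)(9) = γ(β(α(9))). α(9) = 12, then β(12) = 6, then γ(6) = 5, so the result is 5.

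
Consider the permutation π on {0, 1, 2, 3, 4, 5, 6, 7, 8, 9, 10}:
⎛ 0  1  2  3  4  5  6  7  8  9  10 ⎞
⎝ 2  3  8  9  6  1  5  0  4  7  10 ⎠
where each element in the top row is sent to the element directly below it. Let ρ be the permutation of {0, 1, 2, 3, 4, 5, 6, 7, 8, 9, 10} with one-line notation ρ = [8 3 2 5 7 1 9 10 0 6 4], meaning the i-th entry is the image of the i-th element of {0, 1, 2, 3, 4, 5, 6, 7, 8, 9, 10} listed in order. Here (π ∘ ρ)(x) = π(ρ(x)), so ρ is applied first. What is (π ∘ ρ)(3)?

1

First apply ρ: ρ(3) = 5, then π(5) = 1. Thus (π ∘ ρ)(3) = 1.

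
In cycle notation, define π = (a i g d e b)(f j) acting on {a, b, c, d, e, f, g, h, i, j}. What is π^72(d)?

d lies in the 6-cycle (a i g d e b).
Powers repeat with period 6 on this cycle, and 72 mod 6 = 0, so π^72(d) = π^0(d).
So π^72(d) = d.

d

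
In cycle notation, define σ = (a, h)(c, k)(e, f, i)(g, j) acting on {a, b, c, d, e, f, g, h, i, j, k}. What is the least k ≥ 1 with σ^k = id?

The disjoint cycles have lengths 3, 2, 2, 2, 1, 1.
The order is lcm(3, 2, 2, 2) = 6.

6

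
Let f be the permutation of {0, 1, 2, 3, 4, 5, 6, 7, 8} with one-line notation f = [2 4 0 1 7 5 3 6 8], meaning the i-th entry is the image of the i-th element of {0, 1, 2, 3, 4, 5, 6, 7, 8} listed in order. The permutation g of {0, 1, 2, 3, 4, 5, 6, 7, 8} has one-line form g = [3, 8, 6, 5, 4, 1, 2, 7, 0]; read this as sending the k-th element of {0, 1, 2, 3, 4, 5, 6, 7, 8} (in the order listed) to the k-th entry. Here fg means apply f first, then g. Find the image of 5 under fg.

(fg)(5) = g(f(5)). f(5) = 5, then g(5) = 1. So (fg)(5) = 1.

1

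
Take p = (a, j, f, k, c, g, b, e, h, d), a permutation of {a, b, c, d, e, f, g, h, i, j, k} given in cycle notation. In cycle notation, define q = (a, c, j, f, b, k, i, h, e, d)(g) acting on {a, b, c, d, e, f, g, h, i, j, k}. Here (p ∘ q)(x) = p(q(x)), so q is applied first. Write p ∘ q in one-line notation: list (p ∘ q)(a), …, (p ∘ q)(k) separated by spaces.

g c f j a e b h d k i

(p ∘ q)(x) = p(q(x)). Computing each image: p(q(a)) = p(c) = g, p(q(b)) = p(k) = c, p(q(c)) = p(j) = f, p(q(d)) = p(a) = j, p(q(e)) = p(d) = a, p(q(f)) = p(b) = e, p(q(g)) = p(g) = b, p(q(h)) = p(e) = h, p(q(i)) = p(h) = d, p(q(j)) = p(f) = k, p(q(k)) = p(i) = i.
Hence p ∘ q = [g c f j a e b h d k i].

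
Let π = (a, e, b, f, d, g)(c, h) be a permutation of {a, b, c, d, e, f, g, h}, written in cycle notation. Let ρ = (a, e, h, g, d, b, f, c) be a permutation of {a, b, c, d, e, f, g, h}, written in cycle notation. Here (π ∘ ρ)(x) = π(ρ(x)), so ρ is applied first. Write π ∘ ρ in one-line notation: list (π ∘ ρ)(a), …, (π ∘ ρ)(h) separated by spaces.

For each element, apply ρ then π: a → e → b; b → f → d; c → a → e; d → b → f; e → h → c; f → c → h; g → d → g; h → g → a.
Collecting the images, π ∘ ρ = [b d e f c h g a].

b d e f c h g a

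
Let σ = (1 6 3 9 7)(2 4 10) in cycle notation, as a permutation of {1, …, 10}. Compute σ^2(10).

4

10 lies in the 3-cycle (2 4 10).
Stepping 2 places around the cycle: 10 → 2 → 4.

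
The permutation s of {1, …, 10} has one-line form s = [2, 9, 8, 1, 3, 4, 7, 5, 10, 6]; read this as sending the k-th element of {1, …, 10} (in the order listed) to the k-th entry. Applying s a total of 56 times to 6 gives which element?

Tracing 6 → 4 → … returns to 6 after 6 steps, so 6 lies in a 6-cycle (1, 2, 9, 10, 6, 4).
On a 6-cycle, s^6 is the identity, so s^56 = s^2 there (56 ≡ 2 mod 6).
Advancing 2 steps from 6: 6 → 4 → 1.

1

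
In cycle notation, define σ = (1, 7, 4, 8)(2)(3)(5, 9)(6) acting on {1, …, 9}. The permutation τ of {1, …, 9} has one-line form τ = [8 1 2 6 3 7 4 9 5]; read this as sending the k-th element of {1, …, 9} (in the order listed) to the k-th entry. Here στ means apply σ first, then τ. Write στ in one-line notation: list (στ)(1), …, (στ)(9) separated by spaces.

For each element, apply σ then τ: 1 → 7 → 4; 2 → 2 → 1; 3 → 3 → 2; 4 → 8 → 9; 5 → 9 → 5; 6 → 6 → 7; 7 → 4 → 6; 8 → 1 → 8; 9 → 5 → 3.
So στ in one-line form is 4 1 2 9 5 7 6 8 3.

4 1 2 9 5 7 6 8 3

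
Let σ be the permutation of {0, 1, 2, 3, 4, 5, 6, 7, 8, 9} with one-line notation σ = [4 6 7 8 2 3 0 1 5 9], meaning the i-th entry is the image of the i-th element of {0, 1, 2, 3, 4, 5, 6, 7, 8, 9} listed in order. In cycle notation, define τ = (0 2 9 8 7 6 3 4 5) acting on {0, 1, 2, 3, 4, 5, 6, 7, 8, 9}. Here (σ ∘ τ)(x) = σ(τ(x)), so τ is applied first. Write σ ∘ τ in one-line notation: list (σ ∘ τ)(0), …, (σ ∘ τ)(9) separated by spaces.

(σ ∘ τ)(x) = σ(τ(x)). Computing each image: σ(τ(0)) = σ(2) = 7, σ(τ(1)) = σ(1) = 6, σ(τ(2)) = σ(9) = 9, σ(τ(3)) = σ(4) = 2, σ(τ(4)) = σ(5) = 3, σ(τ(5)) = σ(0) = 4, σ(τ(6)) = σ(3) = 8, σ(τ(7)) = σ(6) = 0, σ(τ(8)) = σ(7) = 1, σ(τ(9)) = σ(8) = 5.
Hence σ ∘ τ = [7 6 9 2 3 4 8 0 1 5].

7 6 9 2 3 4 8 0 1 5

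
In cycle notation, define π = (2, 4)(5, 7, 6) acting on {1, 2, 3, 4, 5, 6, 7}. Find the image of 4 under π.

Within (2, 4), 4 ↦ 2.

2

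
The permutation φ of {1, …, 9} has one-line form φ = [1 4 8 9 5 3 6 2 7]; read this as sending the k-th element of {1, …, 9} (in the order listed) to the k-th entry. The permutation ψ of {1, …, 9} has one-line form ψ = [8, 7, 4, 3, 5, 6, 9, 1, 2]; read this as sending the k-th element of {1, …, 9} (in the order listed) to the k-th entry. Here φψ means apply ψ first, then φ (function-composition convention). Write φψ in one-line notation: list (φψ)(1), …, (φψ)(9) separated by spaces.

2 6 9 8 5 3 7 1 4

For each element, apply ψ then φ: 1 → 8 → 2; 2 → 7 → 6; 3 → 4 → 9; 4 → 3 → 8; 5 → 5 → 5; 6 → 6 → 3; 7 → 9 → 7; 8 → 1 → 1; 9 → 2 → 4.
So φψ in one-line form is 2 6 9 8 5 3 7 1 4.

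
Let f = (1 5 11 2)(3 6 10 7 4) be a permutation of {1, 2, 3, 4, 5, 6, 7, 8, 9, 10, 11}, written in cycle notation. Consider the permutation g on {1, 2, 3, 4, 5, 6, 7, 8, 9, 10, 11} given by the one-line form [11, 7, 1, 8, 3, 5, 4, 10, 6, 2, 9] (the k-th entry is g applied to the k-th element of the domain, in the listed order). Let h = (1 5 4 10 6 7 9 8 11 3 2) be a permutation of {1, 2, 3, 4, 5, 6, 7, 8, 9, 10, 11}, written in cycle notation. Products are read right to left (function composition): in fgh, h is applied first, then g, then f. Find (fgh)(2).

Apply the permutations in order: h(2) = 1, then g(1) = 11, then f(11) = 2. So (fgh)(2) = 2.

2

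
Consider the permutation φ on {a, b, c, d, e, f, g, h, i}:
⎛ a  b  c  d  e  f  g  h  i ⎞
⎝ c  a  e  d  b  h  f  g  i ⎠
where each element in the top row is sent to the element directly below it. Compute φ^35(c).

Tracing c → e → … returns to c after 4 steps, so c lies in a 4-cycle (a, c, e, b).
On a 4-cycle, φ^4 is the identity, so φ^35 = φ^3 there (35 ≡ 3 mod 4).
Stepping 3 places around the cycle: c → e → b → a.

a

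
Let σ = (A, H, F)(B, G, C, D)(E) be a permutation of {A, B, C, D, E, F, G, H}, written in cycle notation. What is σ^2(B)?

C

B lies in the 4-cycle (B, G, C, D).
Stepping 2 places around the cycle: B → G → C.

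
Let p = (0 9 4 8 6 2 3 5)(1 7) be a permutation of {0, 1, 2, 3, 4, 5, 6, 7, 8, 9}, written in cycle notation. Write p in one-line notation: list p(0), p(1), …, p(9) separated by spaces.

9 7 3 5 8 0 2 1 6 4

Image by image: 0↦9, 1↦7, 2↦3, 3↦5, 4↦8, 5↦0, 6↦2, 7↦1, 8↦6, 9↦4.
So the one-line form is 9 7 3 5 8 0 2 1 6 4.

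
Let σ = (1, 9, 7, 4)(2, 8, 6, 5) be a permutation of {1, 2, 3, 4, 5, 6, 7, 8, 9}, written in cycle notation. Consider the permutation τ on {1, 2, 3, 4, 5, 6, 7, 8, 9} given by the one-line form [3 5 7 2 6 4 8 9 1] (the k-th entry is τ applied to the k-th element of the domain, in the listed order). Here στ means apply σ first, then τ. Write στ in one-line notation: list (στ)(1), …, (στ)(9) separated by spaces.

1 9 7 3 5 6 2 4 8

(στ)(x) = τ(σ(x)). Computing each image: τ(σ(1)) = τ(9) = 1, τ(σ(2)) = τ(8) = 9, τ(σ(3)) = τ(3) = 7, τ(σ(4)) = τ(1) = 3, τ(σ(5)) = τ(2) = 5, τ(σ(6)) = τ(5) = 6, τ(σ(7)) = τ(4) = 2, τ(σ(8)) = τ(6) = 4, τ(σ(9)) = τ(7) = 8.
Hence στ = [1 9 7 3 5 6 2 4 8].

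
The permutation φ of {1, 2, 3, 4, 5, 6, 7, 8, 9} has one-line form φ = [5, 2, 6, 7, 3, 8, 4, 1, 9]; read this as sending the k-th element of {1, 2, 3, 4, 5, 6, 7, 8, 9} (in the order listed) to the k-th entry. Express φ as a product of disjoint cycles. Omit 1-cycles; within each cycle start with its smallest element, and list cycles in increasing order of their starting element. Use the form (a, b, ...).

Start at 1 and follow images: 1 → 5 → 3 → 6 → 8 → 1, giving the cycle (1, 5, 3, 6, 8).
Repeating from the next unused element and collecting all non-trivial cycles gives (1, 5, 3, 6, 8)(4, 7).

(1, 5, 3, 6, 8)(4, 7)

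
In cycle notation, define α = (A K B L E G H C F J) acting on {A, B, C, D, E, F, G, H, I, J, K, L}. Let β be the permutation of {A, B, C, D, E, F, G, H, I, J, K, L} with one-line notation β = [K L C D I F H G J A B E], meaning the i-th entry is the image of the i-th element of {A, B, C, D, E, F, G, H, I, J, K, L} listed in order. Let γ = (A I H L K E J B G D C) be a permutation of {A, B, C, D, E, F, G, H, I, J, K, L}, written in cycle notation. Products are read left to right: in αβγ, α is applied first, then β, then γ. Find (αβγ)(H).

A

Chase H: α(H) = C; β(C) = C; γ(C) = A. Hence (αβγ)(H) = A.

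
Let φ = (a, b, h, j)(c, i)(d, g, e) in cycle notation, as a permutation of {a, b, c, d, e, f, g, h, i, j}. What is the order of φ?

The disjoint cycles have lengths 4, 3, 2, 1.
Since disjoint cycles commute, ord(φ) = lcm(4, 3, 2) = 12.

12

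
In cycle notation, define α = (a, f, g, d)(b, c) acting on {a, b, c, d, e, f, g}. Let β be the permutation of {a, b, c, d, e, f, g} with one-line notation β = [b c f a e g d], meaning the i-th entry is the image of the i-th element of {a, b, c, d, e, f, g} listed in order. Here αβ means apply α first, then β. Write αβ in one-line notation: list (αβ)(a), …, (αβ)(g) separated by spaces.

(αβ)(x) = β(α(x)). Computing each image: β(α(a)) = β(f) = g, β(α(b)) = β(c) = f, β(α(c)) = β(b) = c, β(α(d)) = β(a) = b, β(α(e)) = β(e) = e, β(α(f)) = β(g) = d, β(α(g)) = β(d) = a.
Hence αβ = [g f c b e d a].

g f c b e d a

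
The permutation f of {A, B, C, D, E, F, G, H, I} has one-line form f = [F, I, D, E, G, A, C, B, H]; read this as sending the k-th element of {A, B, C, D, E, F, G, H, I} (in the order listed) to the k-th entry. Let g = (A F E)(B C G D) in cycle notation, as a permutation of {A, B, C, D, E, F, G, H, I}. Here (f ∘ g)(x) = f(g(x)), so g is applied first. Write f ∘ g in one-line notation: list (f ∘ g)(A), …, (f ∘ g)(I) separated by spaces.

A D C I F G E B H

(f ∘ g)(x) = f(g(x)). Computing each image: f(g(A)) = f(F) = A, f(g(B)) = f(C) = D, f(g(C)) = f(G) = C, f(g(D)) = f(B) = I, f(g(E)) = f(A) = F, f(g(F)) = f(E) = G, f(g(G)) = f(D) = E, f(g(H)) = f(H) = B, f(g(I)) = f(I) = H.
Hence f ∘ g = [A D C I F G E B H].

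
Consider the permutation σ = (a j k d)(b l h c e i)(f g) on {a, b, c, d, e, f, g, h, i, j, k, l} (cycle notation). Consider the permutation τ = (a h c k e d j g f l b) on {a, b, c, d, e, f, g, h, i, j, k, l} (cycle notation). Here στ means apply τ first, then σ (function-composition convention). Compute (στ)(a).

c

First apply τ: τ(a) = h, then σ(h) = c. Thus (στ)(a) = c.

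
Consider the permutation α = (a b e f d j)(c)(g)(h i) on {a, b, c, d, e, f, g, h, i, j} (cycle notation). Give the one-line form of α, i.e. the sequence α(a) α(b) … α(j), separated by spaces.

b e c j f d g i h a

Each element maps to the next entry in its cycle (wrapping to the front): a→b, b→e, c→c, d→j, e→f, f→d, g→g, h→i, i→h, j→a.
So the one-line form is b e c j f d g i h a.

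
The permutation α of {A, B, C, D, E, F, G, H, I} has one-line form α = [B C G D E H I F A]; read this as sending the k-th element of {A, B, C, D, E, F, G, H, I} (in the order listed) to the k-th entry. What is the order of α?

10

Writing α as disjoint cycles, the cycle lengths are 5, 2, 1, 1.
Since disjoint cycles commute, ord(α) = lcm(5, 2) = 10.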